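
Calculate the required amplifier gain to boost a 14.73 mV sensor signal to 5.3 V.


Gain = Vout / Vin (converting to same units).
G = 5.3 V / 14.73 mV
G = 5300.0 mV / 14.73 mV
G = 359.81

359.81


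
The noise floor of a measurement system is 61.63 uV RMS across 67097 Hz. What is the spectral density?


Noise spectral density = Vrms / sqrt(BW).
NSD = 61.63 / sqrt(67097)
NSD = 61.63 / 259.0309
NSD = 0.2379 uV/sqrt(Hz)

0.2379 uV/sqrt(Hz)


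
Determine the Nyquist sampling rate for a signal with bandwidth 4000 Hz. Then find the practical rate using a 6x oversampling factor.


By Nyquist theorem, fs_min = 2 * fmax.
fs_min = 2 * 4000 = 8000 Hz
Practical rate = 6 * fs_min = 6 * 8000 = 48000 Hz

fs_min = 8000 Hz, fs_practical = 48000 Hz


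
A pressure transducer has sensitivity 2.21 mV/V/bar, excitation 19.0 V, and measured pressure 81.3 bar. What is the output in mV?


Output = sensitivity * Vex * P.
Vout = 2.21 * 19.0 * 81.3
Vout = 41.99 * 81.3
Vout = 3413.79 mV

3413.79 mV


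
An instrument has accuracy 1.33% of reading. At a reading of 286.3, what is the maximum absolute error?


Absolute error = (accuracy% / 100) * reading.
Error = (1.33 / 100) * 286.3
Error = 0.0133 * 286.3
Error = 3.8078

3.8078


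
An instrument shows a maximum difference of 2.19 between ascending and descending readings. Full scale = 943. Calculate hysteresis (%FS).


Hysteresis = (max difference / full scale) * 100%.
H = (2.19 / 943) * 100
H = 0.232 %FS

0.232 %FS


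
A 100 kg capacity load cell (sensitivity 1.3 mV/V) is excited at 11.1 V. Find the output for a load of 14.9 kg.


Vout = rated_output * Vex * (load / capacity).
Vout = 1.3 * 11.1 * (14.9 / 100)
Vout = 1.3 * 11.1 * 0.149
Vout = 2.15 mV

2.15 mV


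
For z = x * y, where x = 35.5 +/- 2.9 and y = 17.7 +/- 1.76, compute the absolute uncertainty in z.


For a product z = x*y, the relative uncertainty is:
uz/z = sqrt((ux/x)^2 + (uy/y)^2)
Relative uncertainties: ux/x = 2.9/35.5 = 0.08169
uy/y = 1.76/17.7 = 0.099435
z = 35.5 * 17.7 = 628.4
uz = 628.4 * sqrt(0.08169^2 + 0.099435^2) = 80.861

80.861


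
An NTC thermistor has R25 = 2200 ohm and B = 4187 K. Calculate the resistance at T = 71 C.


NTC thermistor equation: Rt = R25 * exp(B * (1/T - 1/T25)).
T in Kelvin: 344.15 K, T25 = 298.15 K
1/T - 1/T25 = 1/344.15 - 1/298.15 = -0.00044831
B * (1/T - 1/T25) = 4187 * -0.00044831 = -1.8771
Rt = 2200 * exp(-1.8771) = 336.7 ohm

336.7 ohm


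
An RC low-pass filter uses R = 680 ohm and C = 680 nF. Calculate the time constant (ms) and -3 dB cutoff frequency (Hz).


Time constant: tau = R * C.
tau = 680 * 6.80e-07 = 0.0004624 s
tau = 0.4624 ms
Cutoff frequency: fc = 1 / (2*pi*R*C).
fc = 1 / (2*pi*0.0004624) = 344.19 Hz

tau = 0.4624 ms, fc = 344.19 Hz


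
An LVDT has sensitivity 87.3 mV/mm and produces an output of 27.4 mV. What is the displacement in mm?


Displacement = Vout / sensitivity.
d = 27.4 / 87.3
d = 0.314 mm

0.314 mm


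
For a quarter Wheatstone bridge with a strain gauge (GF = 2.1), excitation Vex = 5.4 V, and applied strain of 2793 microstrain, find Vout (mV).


Quarter bridge output: Vout = (GF * epsilon * Vex) / 4.
Vout = (2.1 * 2793e-6 * 5.4) / 4
Vout = 0.03167262 / 4 V
Vout = 0.00791815 V = 7.9182 mV

7.9182 mV


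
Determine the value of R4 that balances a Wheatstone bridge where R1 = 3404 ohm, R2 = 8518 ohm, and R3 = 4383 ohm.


At balance: R1*R4 = R2*R3, so R4 = R2*R3/R1.
R4 = 8518 * 4383 / 3404
R4 = 37334394 / 3404
R4 = 10967.8 ohm

10967.8 ohm


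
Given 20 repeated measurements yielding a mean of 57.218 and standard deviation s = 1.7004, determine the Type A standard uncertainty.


The standard uncertainty for Type A evaluation is u = s / sqrt(n).
u = 1.7004 / sqrt(20)
u = 1.7004 / 4.4721
u = 0.3802

0.3802


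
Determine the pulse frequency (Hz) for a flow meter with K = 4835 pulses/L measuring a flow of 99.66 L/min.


Frequency = K * Q / 60 (converting L/min to L/s).
f = 4835 * 99.66 / 60
f = 481856.1 / 60
f = 8030.93 Hz

8030.93 Hz


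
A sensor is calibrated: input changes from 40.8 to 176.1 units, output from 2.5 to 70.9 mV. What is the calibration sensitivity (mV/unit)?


Sensitivity = (y2 - y1) / (x2 - x1).
S = (70.9 - 2.5) / (176.1 - 40.8)
S = 68.4 / 135.3
S = 0.5055 mV/unit

0.5055 mV/unit


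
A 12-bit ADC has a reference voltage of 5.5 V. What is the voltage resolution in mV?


The resolution (LSB) of an ADC is Vref / 2^n.
LSB = 5.5 / 2^12
LSB = 5.5 / 4096
LSB = 0.00134277 V = 1.34277344 mV

1.34277344 mV


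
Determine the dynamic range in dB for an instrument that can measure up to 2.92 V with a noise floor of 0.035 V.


Dynamic range = 20 * log10(Vmax / Vnoise).
DR = 20 * log10(2.92 / 0.035)
DR = 20 * log10(83.43)
DR = 38.43 dB

38.43 dB


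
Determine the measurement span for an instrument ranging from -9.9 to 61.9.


Span = upper range - lower range.
Span = 61.9 - (-9.9)
Span = 71.8

71.8


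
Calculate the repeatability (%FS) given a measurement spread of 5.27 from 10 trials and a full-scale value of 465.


Repeatability = (spread / full scale) * 100%.
R = (5.27 / 465) * 100
R = 1.133 %FS

1.133 %FS


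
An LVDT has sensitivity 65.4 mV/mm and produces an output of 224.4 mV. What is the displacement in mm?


Displacement = Vout / sensitivity.
d = 224.4 / 65.4
d = 3.431 mm

3.431 mm


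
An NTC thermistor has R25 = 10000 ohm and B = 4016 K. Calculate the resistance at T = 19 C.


NTC thermistor equation: Rt = R25 * exp(B * (1/T - 1/T25)).
T in Kelvin: 292.15 K, T25 = 298.15 K
1/T - 1/T25 = 1/292.15 - 1/298.15 = 6.888e-05
B * (1/T - 1/T25) = 4016 * 6.888e-05 = 0.2766
Rt = 10000 * exp(0.2766) = 13186.8 ohm

13186.8 ohm


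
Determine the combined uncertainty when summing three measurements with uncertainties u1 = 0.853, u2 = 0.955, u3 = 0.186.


For a sum of independent quantities, uc = sqrt(u1^2 + u2^2 + u3^2).
uc = sqrt(0.853^2 + 0.955^2 + 0.186^2)
uc = sqrt(0.727609 + 0.912025 + 0.034596)
uc = 1.2939

1.2939


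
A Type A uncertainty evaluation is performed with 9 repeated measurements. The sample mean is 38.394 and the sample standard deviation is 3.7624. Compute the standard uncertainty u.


The standard uncertainty for Type A evaluation is u = s / sqrt(n).
u = 3.7624 / sqrt(9)
u = 3.7624 / 3.0
u = 1.2541

1.2541


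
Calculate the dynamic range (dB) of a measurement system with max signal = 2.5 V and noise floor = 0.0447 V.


Dynamic range = 20 * log10(Vmax / Vnoise).
DR = 20 * log10(2.5 / 0.0447)
DR = 20 * log10(55.93)
DR = 34.95 dB

34.95 dB


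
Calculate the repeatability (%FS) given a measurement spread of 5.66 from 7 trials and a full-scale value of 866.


Repeatability = (spread / full scale) * 100%.
R = (5.66 / 866) * 100
R = 0.654 %FS

0.654 %FS


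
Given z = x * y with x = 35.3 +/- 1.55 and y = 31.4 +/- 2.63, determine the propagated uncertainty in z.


For a product z = x*y, the relative uncertainty is:
uz/z = sqrt((ux/x)^2 + (uy/y)^2)
Relative uncertainties: ux/x = 1.55/35.3 = 0.043909
uy/y = 2.63/31.4 = 0.083758
z = 35.3 * 31.4 = 1108.4
uz = 1108.4 * sqrt(0.043909^2 + 0.083758^2) = 104.823

104.823


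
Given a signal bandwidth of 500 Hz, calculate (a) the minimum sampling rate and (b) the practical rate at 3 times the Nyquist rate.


By Nyquist theorem, fs_min = 2 * fmax.
fs_min = 2 * 500 = 1000 Hz
Practical rate = 3 * fs_min = 3 * 1000 = 3000 Hz

fs_min = 1000 Hz, fs_practical = 3000 Hz


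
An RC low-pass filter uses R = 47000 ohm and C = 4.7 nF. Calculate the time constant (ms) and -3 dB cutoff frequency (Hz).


Time constant: tau = R * C.
tau = 47000 * 4.70e-09 = 0.0002209 s
tau = 0.2209 ms
Cutoff frequency: fc = 1 / (2*pi*R*C).
fc = 1 / (2*pi*0.0002209) = 720.48 Hz

tau = 0.2209 ms, fc = 720.48 Hz


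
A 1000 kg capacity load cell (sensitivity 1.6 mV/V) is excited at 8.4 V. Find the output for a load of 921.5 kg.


Vout = rated_output * Vex * (load / capacity).
Vout = 1.6 * 8.4 * (921.5 / 1000)
Vout = 1.6 * 8.4 * 0.9215
Vout = 12.385 mV

12.385 mV


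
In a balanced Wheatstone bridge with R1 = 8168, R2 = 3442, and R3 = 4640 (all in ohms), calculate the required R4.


At balance: R1*R4 = R2*R3, so R4 = R2*R3/R1.
R4 = 3442 * 4640 / 8168
R4 = 15970880 / 8168
R4 = 1955.3 ohm

1955.3 ohm


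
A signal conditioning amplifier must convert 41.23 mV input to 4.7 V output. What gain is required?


Gain = Vout / Vin (converting to same units).
G = 4.7 V / 41.23 mV
G = 4700.0 mV / 41.23 mV
G = 113.99

113.99


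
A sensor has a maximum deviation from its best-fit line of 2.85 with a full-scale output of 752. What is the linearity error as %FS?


Linearity error = (max deviation / full scale) * 100%.
Linearity = (2.85 / 752) * 100
Linearity = 0.379 %FS

0.379 %FS


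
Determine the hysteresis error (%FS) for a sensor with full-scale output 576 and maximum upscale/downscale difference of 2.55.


Hysteresis = (max difference / full scale) * 100%.
H = (2.55 / 576) * 100
H = 0.443 %FS

0.443 %FS


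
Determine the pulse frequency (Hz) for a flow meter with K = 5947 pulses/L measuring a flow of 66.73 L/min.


Frequency = K * Q / 60 (converting L/min to L/s).
f = 5947 * 66.73 / 60
f = 396843.31 / 60
f = 6614.06 Hz

6614.06 Hz


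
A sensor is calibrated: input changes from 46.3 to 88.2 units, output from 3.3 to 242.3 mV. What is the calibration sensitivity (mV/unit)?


Sensitivity = (y2 - y1) / (x2 - x1).
S = (242.3 - 3.3) / (88.2 - 46.3)
S = 239.0 / 41.9
S = 5.7041 mV/unit

5.7041 mV/unit


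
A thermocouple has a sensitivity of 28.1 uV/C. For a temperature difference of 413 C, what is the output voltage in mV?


The thermocouple output V = sensitivity * dT.
V = 28.1 uV/C * 413 C
V = 11605.3 uV
V = 11.605 mV

11.605 mV


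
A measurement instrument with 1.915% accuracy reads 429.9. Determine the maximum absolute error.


Absolute error = (accuracy% / 100) * reading.
Error = (1.915 / 100) * 429.9
Error = 0.01915 * 429.9
Error = 8.2326

8.2326


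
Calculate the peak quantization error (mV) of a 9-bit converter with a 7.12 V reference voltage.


The maximum quantization error is +/- LSB/2.
LSB = Vref / 2^n = 7.12 / 512 = 0.01390625 V
Max error = LSB / 2 = 0.01390625 / 2 = 0.00695313 V
Max error = 6.9531 mV

6.9531 mV


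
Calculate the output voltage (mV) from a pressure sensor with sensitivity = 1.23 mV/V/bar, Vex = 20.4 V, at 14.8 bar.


Output = sensitivity * Vex * P.
Vout = 1.23 * 20.4 * 14.8
Vout = 25.092 * 14.8
Vout = 371.36 mV

371.36 mV


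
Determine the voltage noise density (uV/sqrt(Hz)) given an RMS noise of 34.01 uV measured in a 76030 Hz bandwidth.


Noise spectral density = Vrms / sqrt(BW).
NSD = 34.01 / sqrt(76030)
NSD = 34.01 / 275.7354
NSD = 0.1233 uV/sqrt(Hz)

0.1233 uV/sqrt(Hz)


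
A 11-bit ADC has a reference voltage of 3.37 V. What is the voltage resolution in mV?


The resolution (LSB) of an ADC is Vref / 2^n.
LSB = 3.37 / 2^11
LSB = 3.37 / 2048
LSB = 0.00164551 V = 1.64550781 mV

1.64550781 mV


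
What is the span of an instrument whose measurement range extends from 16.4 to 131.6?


Span = upper range - lower range.
Span = 131.6 - (16.4)
Span = 115.2

115.2


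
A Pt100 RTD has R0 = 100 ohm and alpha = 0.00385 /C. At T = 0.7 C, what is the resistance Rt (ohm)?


The RTD equation: Rt = R0 * (1 + alpha * T).
Rt = 100 * (1 + 0.00385 * 0.7)
Rt = 100 * (1 + 0.002695)
Rt = 100 * 1.002695
Rt = 100.269 ohm

100.269 ohm


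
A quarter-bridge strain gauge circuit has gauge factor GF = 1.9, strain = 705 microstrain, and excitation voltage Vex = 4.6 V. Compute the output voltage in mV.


Quarter bridge output: Vout = (GF * epsilon * Vex) / 4.
Vout = (1.9 * 705e-6 * 4.6) / 4
Vout = 0.0061617 / 4 V
Vout = 0.00154042 V = 1.5404 mV

1.5404 mV


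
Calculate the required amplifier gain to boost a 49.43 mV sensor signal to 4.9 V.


Gain = Vout / Vin (converting to same units).
G = 4.9 V / 49.43 mV
G = 4900.0 mV / 49.43 mV
G = 99.13

99.13


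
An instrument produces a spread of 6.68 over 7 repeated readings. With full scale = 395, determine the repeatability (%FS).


Repeatability = (spread / full scale) * 100%.
R = (6.68 / 395) * 100
R = 1.691 %FS

1.691 %FS


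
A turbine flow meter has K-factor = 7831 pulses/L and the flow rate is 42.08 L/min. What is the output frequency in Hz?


Frequency = K * Q / 60 (converting L/min to L/s).
f = 7831 * 42.08 / 60
f = 329528.48 / 60
f = 5492.14 Hz

5492.14 Hz


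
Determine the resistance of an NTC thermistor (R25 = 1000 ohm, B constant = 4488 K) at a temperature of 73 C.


NTC thermistor equation: Rt = R25 * exp(B * (1/T - 1/T25)).
T in Kelvin: 346.15 K, T25 = 298.15 K
1/T - 1/T25 = 1/346.15 - 1/298.15 = -0.0004651
B * (1/T - 1/T25) = 4488 * -0.0004651 = -2.0873
Rt = 1000 * exp(-2.0873) = 124.0 ohm

124.0 ohm


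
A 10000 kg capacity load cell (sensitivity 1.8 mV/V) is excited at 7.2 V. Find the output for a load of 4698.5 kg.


Vout = rated_output * Vex * (load / capacity).
Vout = 1.8 * 7.2 * (4698.5 / 10000)
Vout = 1.8 * 7.2 * 0.46985
Vout = 6.089 mV

6.089 mV


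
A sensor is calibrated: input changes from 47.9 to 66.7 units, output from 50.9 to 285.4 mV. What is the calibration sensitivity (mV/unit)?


Sensitivity = (y2 - y1) / (x2 - x1).
S = (285.4 - 50.9) / (66.7 - 47.9)
S = 234.5 / 18.8
S = 12.4734 mV/unit

12.4734 mV/unit


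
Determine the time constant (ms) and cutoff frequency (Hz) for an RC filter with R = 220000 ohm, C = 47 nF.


Time constant: tau = R * C.
tau = 220000 * 4.70e-08 = 0.01034 s
tau = 10.34 ms
Cutoff frequency: fc = 1 / (2*pi*R*C).
fc = 1 / (2*pi*0.01034) = 15.39 Hz

tau = 10.34 ms, fc = 15.39 Hz


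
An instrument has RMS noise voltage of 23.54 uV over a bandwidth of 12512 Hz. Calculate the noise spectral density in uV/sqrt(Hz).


Noise spectral density = Vrms / sqrt(BW).
NSD = 23.54 / sqrt(12512)
NSD = 23.54 / 111.8571
NSD = 0.2104 uV/sqrt(Hz)

0.2104 uV/sqrt(Hz)


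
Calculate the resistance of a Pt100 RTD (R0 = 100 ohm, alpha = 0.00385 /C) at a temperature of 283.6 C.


The RTD equation: Rt = R0 * (1 + alpha * T).
Rt = 100 * (1 + 0.00385 * 283.6)
Rt = 100 * (1 + 1.09186)
Rt = 100 * 2.09186
Rt = 209.186 ohm

209.186 ohm


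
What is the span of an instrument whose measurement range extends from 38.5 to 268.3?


Span = upper range - lower range.
Span = 268.3 - (38.5)
Span = 229.8

229.8


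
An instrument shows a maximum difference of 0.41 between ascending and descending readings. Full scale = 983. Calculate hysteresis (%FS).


Hysteresis = (max difference / full scale) * 100%.
H = (0.41 / 983) * 100
H = 0.042 %FS

0.042 %FS


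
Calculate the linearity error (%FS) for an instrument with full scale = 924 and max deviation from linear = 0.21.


Linearity error = (max deviation / full scale) * 100%.
Linearity = (0.21 / 924) * 100
Linearity = 0.023 %FS

0.023 %FS


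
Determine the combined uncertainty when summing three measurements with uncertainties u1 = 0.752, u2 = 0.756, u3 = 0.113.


For a sum of independent quantities, uc = sqrt(u1^2 + u2^2 + u3^2).
uc = sqrt(0.752^2 + 0.756^2 + 0.113^2)
uc = sqrt(0.565504 + 0.571536 + 0.012769)
uc = 1.0723

1.0723


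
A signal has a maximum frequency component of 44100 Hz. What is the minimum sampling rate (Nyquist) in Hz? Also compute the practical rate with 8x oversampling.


By Nyquist theorem, fs_min = 2 * fmax.
fs_min = 2 * 44100 = 88200 Hz
Practical rate = 8 * fs_min = 8 * 88200 = 705600 Hz

fs_min = 88200 Hz, fs_practical = 705600 Hz


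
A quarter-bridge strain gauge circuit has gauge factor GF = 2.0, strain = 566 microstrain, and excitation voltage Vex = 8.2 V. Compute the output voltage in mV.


Quarter bridge output: Vout = (GF * epsilon * Vex) / 4.
Vout = (2.0 * 566e-6 * 8.2) / 4
Vout = 0.0092824 / 4 V
Vout = 0.0023206 V = 2.3206 mV

2.3206 mV


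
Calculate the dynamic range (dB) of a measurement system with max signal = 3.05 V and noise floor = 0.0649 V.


Dynamic range = 20 * log10(Vmax / Vnoise).
DR = 20 * log10(3.05 / 0.0649)
DR = 20 * log10(47.0)
DR = 33.44 dB

33.44 dB


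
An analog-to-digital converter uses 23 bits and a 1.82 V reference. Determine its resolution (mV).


The resolution (LSB) of an ADC is Vref / 2^n.
LSB = 1.82 / 2^23
LSB = 1.82 / 8388608
LSB = 2.2e-07 V = 0.00021696 mV

0.00021696 mV


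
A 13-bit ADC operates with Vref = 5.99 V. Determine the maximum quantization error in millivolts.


The maximum quantization error is +/- LSB/2.
LSB = Vref / 2^n = 5.99 / 8192 = 0.0007312 V
Max error = LSB / 2 = 0.0007312 / 2 = 0.0003656 V
Max error = 0.3656 mV

0.3656 mV


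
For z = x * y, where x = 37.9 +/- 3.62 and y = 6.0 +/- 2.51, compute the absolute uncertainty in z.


For a product z = x*y, the relative uncertainty is:
uz/z = sqrt((ux/x)^2 + (uy/y)^2)
Relative uncertainties: ux/x = 3.62/37.9 = 0.095515
uy/y = 2.51/6.0 = 0.418333
z = 37.9 * 6.0 = 227.4
uz = 227.4 * sqrt(0.095515^2 + 0.418333^2) = 97.577

97.577


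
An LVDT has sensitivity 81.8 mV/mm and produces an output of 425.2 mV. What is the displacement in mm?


Displacement = Vout / sensitivity.
d = 425.2 / 81.8
d = 5.198 mm

5.198 mm


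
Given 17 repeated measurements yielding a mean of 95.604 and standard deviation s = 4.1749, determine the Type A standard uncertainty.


The standard uncertainty for Type A evaluation is u = s / sqrt(n).
u = 4.1749 / sqrt(17)
u = 4.1749 / 4.1231
u = 1.0126

1.0126


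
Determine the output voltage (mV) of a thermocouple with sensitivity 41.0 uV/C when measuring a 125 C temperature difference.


The thermocouple output V = sensitivity * dT.
V = 41.0 uV/C * 125 C
V = 5125.0 uV
V = 5.125 mV

5.125 mV


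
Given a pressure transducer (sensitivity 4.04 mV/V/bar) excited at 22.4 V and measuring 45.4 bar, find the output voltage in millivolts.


Output = sensitivity * Vex * P.
Vout = 4.04 * 22.4 * 45.4
Vout = 90.496 * 45.4
Vout = 4108.52 mV

4108.52 mV


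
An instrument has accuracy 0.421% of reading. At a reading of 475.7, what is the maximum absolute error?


Absolute error = (accuracy% / 100) * reading.
Error = (0.421 / 100) * 475.7
Error = 0.00421 * 475.7
Error = 2.0027

2.0027


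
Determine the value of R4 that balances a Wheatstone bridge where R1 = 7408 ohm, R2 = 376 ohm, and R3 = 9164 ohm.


At balance: R1*R4 = R2*R3, so R4 = R2*R3/R1.
R4 = 376 * 9164 / 7408
R4 = 3445664 / 7408
R4 = 465.13 ohm

465.13 ohm


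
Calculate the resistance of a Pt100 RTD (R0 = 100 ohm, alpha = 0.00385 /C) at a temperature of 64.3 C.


The RTD equation: Rt = R0 * (1 + alpha * T).
Rt = 100 * (1 + 0.00385 * 64.3)
Rt = 100 * (1 + 0.247555)
Rt = 100 * 1.247555
Rt = 124.755 ohm

124.755 ohm


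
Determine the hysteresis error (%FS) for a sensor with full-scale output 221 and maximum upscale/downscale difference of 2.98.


Hysteresis = (max difference / full scale) * 100%.
H = (2.98 / 221) * 100
H = 1.348 %FS

1.348 %FS


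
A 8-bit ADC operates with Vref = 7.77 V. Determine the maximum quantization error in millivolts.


The maximum quantization error is +/- LSB/2.
LSB = Vref / 2^n = 7.77 / 256 = 0.03035156 V
Max error = LSB / 2 = 0.03035156 / 2 = 0.01517578 V
Max error = 15.1758 mV

15.1758 mV


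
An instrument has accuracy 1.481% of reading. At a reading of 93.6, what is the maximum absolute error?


Absolute error = (accuracy% / 100) * reading.
Error = (1.481 / 100) * 93.6
Error = 0.01481 * 93.6
Error = 1.3862

1.3862


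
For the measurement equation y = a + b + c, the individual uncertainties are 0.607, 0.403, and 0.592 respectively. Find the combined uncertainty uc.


For a sum of independent quantities, uc = sqrt(u1^2 + u2^2 + u3^2).
uc = sqrt(0.607^2 + 0.403^2 + 0.592^2)
uc = sqrt(0.368449 + 0.162409 + 0.350464)
uc = 0.9388

0.9388


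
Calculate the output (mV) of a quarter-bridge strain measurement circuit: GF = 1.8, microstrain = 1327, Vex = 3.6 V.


Quarter bridge output: Vout = (GF * epsilon * Vex) / 4.
Vout = (1.8 * 1327e-6 * 3.6) / 4
Vout = 0.00859896 / 4 V
Vout = 0.00214974 V = 2.1497 mV

2.1497 mV


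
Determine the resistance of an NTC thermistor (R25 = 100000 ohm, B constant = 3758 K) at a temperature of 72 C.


NTC thermistor equation: Rt = R25 * exp(B * (1/T - 1/T25)).
T in Kelvin: 345.15 K, T25 = 298.15 K
1/T - 1/T25 = 1/345.15 - 1/298.15 = -0.00045673
B * (1/T - 1/T25) = 3758 * -0.00045673 = -1.7164
Rt = 100000 * exp(-1.7164) = 17971.7 ohm

17971.7 ohm


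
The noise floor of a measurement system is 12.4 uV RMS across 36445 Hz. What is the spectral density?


Noise spectral density = Vrms / sqrt(BW).
NSD = 12.4 / sqrt(36445)
NSD = 12.4 / 190.9057
NSD = 0.065 uV/sqrt(Hz)

0.065 uV/sqrt(Hz)


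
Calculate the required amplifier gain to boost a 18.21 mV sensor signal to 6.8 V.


Gain = Vout / Vin (converting to same units).
G = 6.8 V / 18.21 mV
G = 6800.0 mV / 18.21 mV
G = 373.42

373.42


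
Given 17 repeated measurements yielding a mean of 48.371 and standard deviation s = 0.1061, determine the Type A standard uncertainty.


The standard uncertainty for Type A evaluation is u = s / sqrt(n).
u = 0.1061 / sqrt(17)
u = 0.1061 / 4.1231
u = 0.0257

0.0257


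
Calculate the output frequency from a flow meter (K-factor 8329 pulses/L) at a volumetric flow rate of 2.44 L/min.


Frequency = K * Q / 60 (converting L/min to L/s).
f = 8329 * 2.44 / 60
f = 20322.76 / 60
f = 338.71 Hz

338.71 Hz


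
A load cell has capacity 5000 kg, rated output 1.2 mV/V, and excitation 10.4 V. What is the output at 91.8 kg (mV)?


Vout = rated_output * Vex * (load / capacity).
Vout = 1.2 * 10.4 * (91.8 / 5000)
Vout = 1.2 * 10.4 * 0.01836
Vout = 0.229 mV

0.229 mV


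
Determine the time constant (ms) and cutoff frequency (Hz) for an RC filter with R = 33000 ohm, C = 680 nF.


Time constant: tau = R * C.
tau = 33000 * 6.80e-07 = 0.02244 s
tau = 22.44 ms
Cutoff frequency: fc = 1 / (2*pi*R*C).
fc = 1 / (2*pi*0.02244) = 7.09 Hz

tau = 22.44 ms, fc = 7.09 Hz


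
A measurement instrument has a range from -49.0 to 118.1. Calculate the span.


Span = upper range - lower range.
Span = 118.1 - (-49.0)
Span = 167.1

167.1


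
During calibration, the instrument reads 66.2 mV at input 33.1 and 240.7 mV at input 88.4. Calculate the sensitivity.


Sensitivity = (y2 - y1) / (x2 - x1).
S = (240.7 - 66.2) / (88.4 - 33.1)
S = 174.5 / 55.3
S = 3.1555 mV/unit

3.1555 mV/unit


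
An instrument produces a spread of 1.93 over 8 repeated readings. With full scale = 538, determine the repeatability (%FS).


Repeatability = (spread / full scale) * 100%.
R = (1.93 / 538) * 100
R = 0.359 %FS

0.359 %FS


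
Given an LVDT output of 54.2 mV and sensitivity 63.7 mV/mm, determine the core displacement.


Displacement = Vout / sensitivity.
d = 54.2 / 63.7
d = 0.851 mm

0.851 mm


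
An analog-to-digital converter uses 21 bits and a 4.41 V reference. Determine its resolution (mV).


The resolution (LSB) of an ADC is Vref / 2^n.
LSB = 4.41 / 2^21
LSB = 4.41 / 2097152
LSB = 2.1e-06 V = 0.00210285 mV

0.00210285 mV


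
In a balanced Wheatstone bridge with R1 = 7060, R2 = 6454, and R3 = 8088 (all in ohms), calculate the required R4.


At balance: R1*R4 = R2*R3, so R4 = R2*R3/R1.
R4 = 6454 * 8088 / 7060
R4 = 52199952 / 7060
R4 = 7393.76 ohm

7393.76 ohm


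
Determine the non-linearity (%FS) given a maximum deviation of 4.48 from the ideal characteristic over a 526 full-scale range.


Linearity error = (max deviation / full scale) * 100%.
Linearity = (4.48 / 526) * 100
Linearity = 0.852 %FS

0.852 %FS


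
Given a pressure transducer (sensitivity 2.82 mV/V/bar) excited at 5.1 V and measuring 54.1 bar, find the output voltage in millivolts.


Output = sensitivity * Vex * P.
Vout = 2.82 * 5.1 * 54.1
Vout = 14.382 * 54.1
Vout = 778.07 mV

778.07 mV


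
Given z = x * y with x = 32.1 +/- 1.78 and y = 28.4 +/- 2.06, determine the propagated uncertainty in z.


For a product z = x*y, the relative uncertainty is:
uz/z = sqrt((ux/x)^2 + (uy/y)^2)
Relative uncertainties: ux/x = 1.78/32.1 = 0.055452
uy/y = 2.06/28.4 = 0.072535
z = 32.1 * 28.4 = 911.6
uz = 911.6 * sqrt(0.055452^2 + 0.072535^2) = 83.236

83.236


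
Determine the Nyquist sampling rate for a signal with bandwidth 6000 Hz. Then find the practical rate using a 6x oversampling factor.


By Nyquist theorem, fs_min = 2 * fmax.
fs_min = 2 * 6000 = 12000 Hz
Practical rate = 6 * fs_min = 6 * 12000 = 72000 Hz

fs_min = 12000 Hz, fs_practical = 72000 Hz


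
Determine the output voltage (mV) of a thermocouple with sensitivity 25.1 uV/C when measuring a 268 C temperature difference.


The thermocouple output V = sensitivity * dT.
V = 25.1 uV/C * 268 C
V = 6726.8 uV
V = 6.727 mV

6.727 mV


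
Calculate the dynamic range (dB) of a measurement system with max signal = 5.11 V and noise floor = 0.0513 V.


Dynamic range = 20 * log10(Vmax / Vnoise).
DR = 20 * log10(5.11 / 0.0513)
DR = 20 * log10(99.61)
DR = 39.97 dB

39.97 dB


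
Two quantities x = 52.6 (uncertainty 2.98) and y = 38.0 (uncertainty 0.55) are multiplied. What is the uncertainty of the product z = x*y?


For a product z = x*y, the relative uncertainty is:
uz/z = sqrt((ux/x)^2 + (uy/y)^2)
Relative uncertainties: ux/x = 2.98/52.6 = 0.056654
uy/y = 0.55/38.0 = 0.014474
z = 52.6 * 38.0 = 1998.8
uz = 1998.8 * sqrt(0.056654^2 + 0.014474^2) = 116.877

116.877


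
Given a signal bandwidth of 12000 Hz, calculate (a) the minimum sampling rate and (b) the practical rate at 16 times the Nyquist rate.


By Nyquist theorem, fs_min = 2 * fmax.
fs_min = 2 * 12000 = 24000 Hz
Practical rate = 16 * fs_min = 16 * 24000 = 384000 Hz

fs_min = 24000 Hz, fs_practical = 384000 Hz


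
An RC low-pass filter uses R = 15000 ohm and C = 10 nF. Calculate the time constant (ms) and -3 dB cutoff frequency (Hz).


Time constant: tau = R * C.
tau = 15000 * 1.00e-08 = 0.00015 s
tau = 0.15 ms
Cutoff frequency: fc = 1 / (2*pi*R*C).
fc = 1 / (2*pi*0.00015) = 1061.03 Hz

tau = 0.15 ms, fc = 1061.03 Hz


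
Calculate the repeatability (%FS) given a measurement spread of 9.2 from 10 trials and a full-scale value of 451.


Repeatability = (spread / full scale) * 100%.
R = (9.2 / 451) * 100
R = 2.04 %FS

2.04 %FS


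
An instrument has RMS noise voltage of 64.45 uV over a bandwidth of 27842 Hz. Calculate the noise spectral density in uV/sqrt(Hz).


Noise spectral density = Vrms / sqrt(BW).
NSD = 64.45 / sqrt(27842)
NSD = 64.45 / 166.8592
NSD = 0.3863 uV/sqrt(Hz)

0.3863 uV/sqrt(Hz)


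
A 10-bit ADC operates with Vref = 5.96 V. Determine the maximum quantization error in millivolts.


The maximum quantization error is +/- LSB/2.
LSB = Vref / 2^n = 5.96 / 1024 = 0.00582031 V
Max error = LSB / 2 = 0.00582031 / 2 = 0.00291016 V
Max error = 2.9102 mV

2.9102 mV


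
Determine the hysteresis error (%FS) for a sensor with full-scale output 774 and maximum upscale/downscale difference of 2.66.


Hysteresis = (max difference / full scale) * 100%.
H = (2.66 / 774) * 100
H = 0.344 %FS

0.344 %FS


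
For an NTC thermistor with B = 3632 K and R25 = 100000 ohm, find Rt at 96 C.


NTC thermistor equation: Rt = R25 * exp(B * (1/T - 1/T25)).
T in Kelvin: 369.15 K, T25 = 298.15 K
1/T - 1/T25 = 1/369.15 - 1/298.15 = -0.00064509
B * (1/T - 1/T25) = 3632 * -0.00064509 = -2.343
Rt = 100000 * exp(-2.343) = 9604.2 ohm

9604.2 ohm


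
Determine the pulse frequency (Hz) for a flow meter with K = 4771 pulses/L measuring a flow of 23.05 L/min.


Frequency = K * Q / 60 (converting L/min to L/s).
f = 4771 * 23.05 / 60
f = 109971.55 / 60
f = 1832.86 Hz

1832.86 Hz


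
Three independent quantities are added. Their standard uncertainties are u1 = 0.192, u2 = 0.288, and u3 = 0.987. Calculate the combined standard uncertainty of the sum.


For a sum of independent quantities, uc = sqrt(u1^2 + u2^2 + u3^2).
uc = sqrt(0.192^2 + 0.288^2 + 0.987^2)
uc = sqrt(0.036864 + 0.082944 + 0.974169)
uc = 1.0459

1.0459


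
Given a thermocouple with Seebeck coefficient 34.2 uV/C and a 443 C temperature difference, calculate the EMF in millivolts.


The thermocouple output V = sensitivity * dT.
V = 34.2 uV/C * 443 C
V = 15150.6 uV
V = 15.151 mV

15.151 mV


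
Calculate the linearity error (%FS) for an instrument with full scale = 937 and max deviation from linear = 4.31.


Linearity error = (max deviation / full scale) * 100%.
Linearity = (4.31 / 937) * 100
Linearity = 0.46 %FS

0.46 %FS


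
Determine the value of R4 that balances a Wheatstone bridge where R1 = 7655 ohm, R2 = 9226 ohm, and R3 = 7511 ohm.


At balance: R1*R4 = R2*R3, so R4 = R2*R3/R1.
R4 = 9226 * 7511 / 7655
R4 = 69296486 / 7655
R4 = 9052.45 ohm

9052.45 ohm


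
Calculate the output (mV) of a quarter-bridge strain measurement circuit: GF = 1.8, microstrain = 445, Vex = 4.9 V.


Quarter bridge output: Vout = (GF * epsilon * Vex) / 4.
Vout = (1.8 * 445e-6 * 4.9) / 4
Vout = 0.0039249 / 4 V
Vout = 0.00098123 V = 0.9812 mV

0.9812 mV


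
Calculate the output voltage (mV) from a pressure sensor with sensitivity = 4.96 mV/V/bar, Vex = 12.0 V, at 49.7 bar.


Output = sensitivity * Vex * P.
Vout = 4.96 * 12.0 * 49.7
Vout = 59.52 * 49.7
Vout = 2958.14 mV

2958.14 mV


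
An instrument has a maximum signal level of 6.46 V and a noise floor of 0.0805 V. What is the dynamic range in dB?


Dynamic range = 20 * log10(Vmax / Vnoise).
DR = 20 * log10(6.46 / 0.0805)
DR = 20 * log10(80.25)
DR = 38.09 dB

38.09 dB


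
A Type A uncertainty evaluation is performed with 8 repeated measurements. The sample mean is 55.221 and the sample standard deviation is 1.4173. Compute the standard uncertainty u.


The standard uncertainty for Type A evaluation is u = s / sqrt(n).
u = 1.4173 / sqrt(8)
u = 1.4173 / 2.8284
u = 0.5011

0.5011


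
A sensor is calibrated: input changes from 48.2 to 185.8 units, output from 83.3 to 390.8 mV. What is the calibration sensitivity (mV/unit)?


Sensitivity = (y2 - y1) / (x2 - x1).
S = (390.8 - 83.3) / (185.8 - 48.2)
S = 307.5 / 137.6
S = 2.2347 mV/unit

2.2347 mV/unit


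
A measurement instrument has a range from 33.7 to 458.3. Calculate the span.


Span = upper range - lower range.
Span = 458.3 - (33.7)
Span = 424.6

424.6


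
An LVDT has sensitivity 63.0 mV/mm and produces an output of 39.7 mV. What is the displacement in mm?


Displacement = Vout / sensitivity.
d = 39.7 / 63.0
d = 0.63 mm

0.63 mm


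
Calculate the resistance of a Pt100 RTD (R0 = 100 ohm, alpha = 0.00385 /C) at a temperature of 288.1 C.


The RTD equation: Rt = R0 * (1 + alpha * T).
Rt = 100 * (1 + 0.00385 * 288.1)
Rt = 100 * (1 + 1.109185)
Rt = 100 * 2.109185
Rt = 210.918 ohm

210.918 ohm


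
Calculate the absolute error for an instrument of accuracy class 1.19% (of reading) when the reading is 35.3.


Absolute error = (accuracy% / 100) * reading.
Error = (1.19 / 100) * 35.3
Error = 0.0119 * 35.3
Error = 0.4201

0.4201


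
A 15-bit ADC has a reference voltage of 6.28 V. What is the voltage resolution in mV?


The resolution (LSB) of an ADC is Vref / 2^n.
LSB = 6.28 / 2^15
LSB = 6.28 / 32768
LSB = 0.00019165 V = 0.19165039 mV

0.19165039 mV


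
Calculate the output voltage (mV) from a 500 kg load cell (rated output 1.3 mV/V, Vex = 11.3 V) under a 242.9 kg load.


Vout = rated_output * Vex * (load / capacity).
Vout = 1.3 * 11.3 * (242.9 / 500)
Vout = 1.3 * 11.3 * 0.4858
Vout = 7.136 mV

7.136 mV


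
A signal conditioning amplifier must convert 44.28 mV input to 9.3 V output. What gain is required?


Gain = Vout / Vin (converting to same units).
G = 9.3 V / 44.28 mV
G = 9300.0 mV / 44.28 mV
G = 210.03

210.03


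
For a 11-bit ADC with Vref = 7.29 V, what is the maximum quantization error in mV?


The maximum quantization error is +/- LSB/2.
LSB = Vref / 2^n = 7.29 / 2048 = 0.00355957 V
Max error = LSB / 2 = 0.00355957 / 2 = 0.00177979 V
Max error = 1.7798 mV

1.7798 mV


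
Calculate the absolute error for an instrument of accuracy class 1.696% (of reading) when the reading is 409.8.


Absolute error = (accuracy% / 100) * reading.
Error = (1.696 / 100) * 409.8
Error = 0.01696 * 409.8
Error = 6.9502

6.9502


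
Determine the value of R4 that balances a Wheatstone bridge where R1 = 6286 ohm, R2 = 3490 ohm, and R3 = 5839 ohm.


At balance: R1*R4 = R2*R3, so R4 = R2*R3/R1.
R4 = 3490 * 5839 / 6286
R4 = 20378110 / 6286
R4 = 3241.82 ohm

3241.82 ohm


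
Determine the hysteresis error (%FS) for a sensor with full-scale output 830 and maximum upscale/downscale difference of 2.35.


Hysteresis = (max difference / full scale) * 100%.
H = (2.35 / 830) * 100
H = 0.283 %FS

0.283 %FS


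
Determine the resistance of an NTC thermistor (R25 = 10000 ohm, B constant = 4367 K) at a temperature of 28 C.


NTC thermistor equation: Rt = R25 * exp(B * (1/T - 1/T25)).
T in Kelvin: 301.15 K, T25 = 298.15 K
1/T - 1/T25 = 1/301.15 - 1/298.15 = -3.341e-05
B * (1/T - 1/T25) = 4367 * -3.341e-05 = -0.1459
Rt = 10000 * exp(-0.1459) = 8642.3 ohm

8642.3 ohm


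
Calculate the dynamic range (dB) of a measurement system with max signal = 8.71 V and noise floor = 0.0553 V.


Dynamic range = 20 * log10(Vmax / Vnoise).
DR = 20 * log10(8.71 / 0.0553)
DR = 20 * log10(157.5)
DR = 43.95 dB

43.95 dB


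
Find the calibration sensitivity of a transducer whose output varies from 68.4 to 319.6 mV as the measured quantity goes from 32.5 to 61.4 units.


Sensitivity = (y2 - y1) / (x2 - x1).
S = (319.6 - 68.4) / (61.4 - 32.5)
S = 251.2 / 28.9
S = 8.692 mV/unit

8.692 mV/unit


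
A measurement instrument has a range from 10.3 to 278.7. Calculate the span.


Span = upper range - lower range.
Span = 278.7 - (10.3)
Span = 268.4

268.4


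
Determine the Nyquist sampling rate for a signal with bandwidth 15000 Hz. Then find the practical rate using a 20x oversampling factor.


By Nyquist theorem, fs_min = 2 * fmax.
fs_min = 2 * 15000 = 30000 Hz
Practical rate = 20 * fs_min = 20 * 30000 = 600000 Hz

fs_min = 30000 Hz, fs_practical = 600000 Hz


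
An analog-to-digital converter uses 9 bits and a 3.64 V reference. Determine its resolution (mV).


The resolution (LSB) of an ADC is Vref / 2^n.
LSB = 3.64 / 2^9
LSB = 3.64 / 512
LSB = 0.00710938 V = 7.109375 mV

7.109375 mV


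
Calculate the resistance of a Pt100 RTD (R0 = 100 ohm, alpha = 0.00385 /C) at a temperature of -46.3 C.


The RTD equation: Rt = R0 * (1 + alpha * T).
Rt = 100 * (1 + 0.00385 * -46.3)
Rt = 100 * (1 + -0.178255)
Rt = 100 * 0.821745
Rt = 82.174 ohm

82.174 ohm


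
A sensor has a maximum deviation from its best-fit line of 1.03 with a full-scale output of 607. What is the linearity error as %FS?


Linearity error = (max deviation / full scale) * 100%.
Linearity = (1.03 / 607) * 100
Linearity = 0.17 %FS

0.17 %FS


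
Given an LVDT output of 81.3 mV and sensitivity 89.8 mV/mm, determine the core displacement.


Displacement = Vout / sensitivity.
d = 81.3 / 89.8
d = 0.905 mm

0.905 mm


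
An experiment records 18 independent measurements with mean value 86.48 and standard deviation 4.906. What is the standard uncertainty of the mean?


The standard uncertainty for Type A evaluation is u = s / sqrt(n).
u = 4.906 / sqrt(18)
u = 4.906 / 4.2426
u = 1.1564

1.1564


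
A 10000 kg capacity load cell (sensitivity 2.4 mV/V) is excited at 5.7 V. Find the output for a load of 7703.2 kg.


Vout = rated_output * Vex * (load / capacity).
Vout = 2.4 * 5.7 * (7703.2 / 10000)
Vout = 2.4 * 5.7 * 0.77032
Vout = 10.538 mV

10.538 mV


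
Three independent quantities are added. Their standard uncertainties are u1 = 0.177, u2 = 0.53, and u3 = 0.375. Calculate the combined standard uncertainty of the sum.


For a sum of independent quantities, uc = sqrt(u1^2 + u2^2 + u3^2).
uc = sqrt(0.177^2 + 0.53^2 + 0.375^2)
uc = sqrt(0.031329 + 0.2809 + 0.140625)
uc = 0.6729

0.6729


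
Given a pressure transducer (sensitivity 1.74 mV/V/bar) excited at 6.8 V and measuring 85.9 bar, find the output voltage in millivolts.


Output = sensitivity * Vex * P.
Vout = 1.74 * 6.8 * 85.9
Vout = 11.832 * 85.9
Vout = 1016.37 mV

1016.37 mV


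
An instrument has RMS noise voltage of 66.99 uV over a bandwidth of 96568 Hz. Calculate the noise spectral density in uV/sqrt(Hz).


Noise spectral density = Vrms / sqrt(BW).
NSD = 66.99 / sqrt(96568)
NSD = 66.99 / 310.7539
NSD = 0.2156 uV/sqrt(Hz)

0.2156 uV/sqrt(Hz)


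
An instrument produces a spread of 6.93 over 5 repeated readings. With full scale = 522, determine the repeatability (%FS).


Repeatability = (spread / full scale) * 100%.
R = (6.93 / 522) * 100
R = 1.328 %FS

1.328 %FS


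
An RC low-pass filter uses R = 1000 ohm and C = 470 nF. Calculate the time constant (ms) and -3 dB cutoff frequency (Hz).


Time constant: tau = R * C.
tau = 1000 * 4.70e-07 = 0.00047 s
tau = 0.47 ms
Cutoff frequency: fc = 1 / (2*pi*R*C).
fc = 1 / (2*pi*0.00047) = 338.63 Hz

tau = 0.47 ms, fc = 338.63 Hz


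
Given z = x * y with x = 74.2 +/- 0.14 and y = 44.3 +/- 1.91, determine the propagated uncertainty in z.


For a product z = x*y, the relative uncertainty is:
uz/z = sqrt((ux/x)^2 + (uy/y)^2)
Relative uncertainties: ux/x = 0.14/74.2 = 0.001887
uy/y = 1.91/44.3 = 0.043115
z = 74.2 * 44.3 = 3287.1
uz = 3287.1 * sqrt(0.001887^2 + 0.043115^2) = 141.858

141.858


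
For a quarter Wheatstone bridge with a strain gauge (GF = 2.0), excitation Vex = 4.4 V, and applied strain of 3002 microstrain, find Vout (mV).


Quarter bridge output: Vout = (GF * epsilon * Vex) / 4.
Vout = (2.0 * 3002e-6 * 4.4) / 4
Vout = 0.0264176 / 4 V
Vout = 0.0066044 V = 6.6044 mV

6.6044 mV


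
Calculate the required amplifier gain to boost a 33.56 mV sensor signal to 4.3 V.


Gain = Vout / Vin (converting to same units).
G = 4.3 V / 33.56 mV
G = 4300.0 mV / 33.56 mV
G = 128.13

128.13


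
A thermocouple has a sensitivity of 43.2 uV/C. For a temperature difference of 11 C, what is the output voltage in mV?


The thermocouple output V = sensitivity * dT.
V = 43.2 uV/C * 11 C
V = 475.2 uV
V = 0.475 mV

0.475 mV


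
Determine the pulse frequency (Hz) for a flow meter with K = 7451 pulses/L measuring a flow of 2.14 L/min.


Frequency = K * Q / 60 (converting L/min to L/s).
f = 7451 * 2.14 / 60
f = 15945.14 / 60
f = 265.75 Hz

265.75 Hz


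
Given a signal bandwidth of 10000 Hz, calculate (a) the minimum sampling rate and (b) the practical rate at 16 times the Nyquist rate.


By Nyquist theorem, fs_min = 2 * fmax.
fs_min = 2 * 10000 = 20000 Hz
Practical rate = 16 * fs_min = 16 * 20000 = 320000 Hz

fs_min = 20000 Hz, fs_practical = 320000 Hz


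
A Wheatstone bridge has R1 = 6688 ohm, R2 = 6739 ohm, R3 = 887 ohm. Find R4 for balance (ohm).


At balance: R1*R4 = R2*R3, so R4 = R2*R3/R1.
R4 = 6739 * 887 / 6688
R4 = 5977493 / 6688
R4 = 893.76 ohm

893.76 ohm


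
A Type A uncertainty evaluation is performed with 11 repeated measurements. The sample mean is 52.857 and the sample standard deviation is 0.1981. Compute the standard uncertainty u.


The standard uncertainty for Type A evaluation is u = s / sqrt(n).
u = 0.1981 / sqrt(11)
u = 0.1981 / 3.3166
u = 0.0597

0.0597


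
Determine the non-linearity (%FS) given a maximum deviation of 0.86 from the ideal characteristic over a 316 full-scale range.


Linearity error = (max deviation / full scale) * 100%.
Linearity = (0.86 / 316) * 100
Linearity = 0.272 %FS

0.272 %FS


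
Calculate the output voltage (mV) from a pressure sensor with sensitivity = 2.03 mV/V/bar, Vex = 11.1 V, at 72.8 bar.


Output = sensitivity * Vex * P.
Vout = 2.03 * 11.1 * 72.8
Vout = 22.533 * 72.8
Vout = 1640.4 mV

1640.4 mV


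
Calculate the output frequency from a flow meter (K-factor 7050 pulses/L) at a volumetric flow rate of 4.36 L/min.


Frequency = K * Q / 60 (converting L/min to L/s).
f = 7050 * 4.36 / 60
f = 30738.0 / 60
f = 512.3 Hz

512.3 Hz
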